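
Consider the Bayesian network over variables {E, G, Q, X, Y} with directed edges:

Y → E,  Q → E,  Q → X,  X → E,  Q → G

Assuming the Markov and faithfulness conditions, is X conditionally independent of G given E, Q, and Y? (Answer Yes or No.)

Yes

There are 2 undirected paths between X and G; checking each against the conditioning set {E, Q, Y}:
  1. X → E ← Q → G — E:collider[open]; Q:fork[blocks] ⇒ blocked
  2. X ← Q → G — Q:fork[blocks] ⇒ blocked
Since every path is blocked, d-separation holds.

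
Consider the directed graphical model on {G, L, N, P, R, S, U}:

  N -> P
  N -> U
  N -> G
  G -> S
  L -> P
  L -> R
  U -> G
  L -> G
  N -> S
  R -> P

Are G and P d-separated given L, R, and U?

No

Enumerating the 5 paths from G to P and testing each for blocking by {L, R, U}:
Path 1: G ← L → R → P
  L is a fork here and L is conditioned on, so the path is blocked at L.
Path 2: G ← L → P
  L is a fork here and L is conditioned on, so the path is blocked at L.
Path 3: G ← U ← N → P
  U is a chain here and U is conditioned on, so the path is blocked at U.
Path 4: G → S ← N → P
  S is a collider here and neither S nor any of its descendants is conditioned on, so the collider stays closed — the path is blocked at S.
Path 5: G ← N → P
  N is a fork and N is not conditioned on — no node blocks this path, so it is active.
Since the path G ← N → P is active, G and P are not d-separated given {L, R, U}.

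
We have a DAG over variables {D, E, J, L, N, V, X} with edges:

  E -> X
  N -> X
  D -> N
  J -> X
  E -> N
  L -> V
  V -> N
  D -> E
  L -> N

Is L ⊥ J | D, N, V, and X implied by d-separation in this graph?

No

Enumerating the 6 paths from L to J and testing each for blocking by {D, N, V, X}:
  1. L → V → N → X ← J — V:chain[blocks]; N:chain[blocks]; X:collider[open] ⇒ blocked
  2. L → V → N ← D → E → X ← J — V:chain[blocks]; N:collider[open]; D:fork[blocks]; E:chain[open]; X:collider[open] ⇒ blocked
  3. L → V → N ← E → X ← J — V:chain[blocks]; N:collider[open]; E:fork[open]; X:collider[open] ⇒ blocked
  4. L → N → X ← J — N:chain[blocks]; X:collider[open] ⇒ blocked
  5. L → N ← D → E → X ← J — N:collider[open]; D:fork[blocks]; E:chain[open]; X:collider[open] ⇒ blocked
  6. L → N ← E → X ← J — N:collider[open]; E:fork[open]; X:collider[open] ⇒ active
At least one path is unblocked, so d-separation fails.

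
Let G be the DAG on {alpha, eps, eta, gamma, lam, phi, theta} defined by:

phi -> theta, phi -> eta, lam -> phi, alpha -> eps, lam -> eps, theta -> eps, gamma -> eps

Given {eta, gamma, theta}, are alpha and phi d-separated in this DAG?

Yes

Enumerating the 2 paths from alpha to phi and testing each for blocking by {eta, gamma, theta}:
  1. alpha → eps ← lam → phi — eps:collider[blocks]; lam:fork[open] ⇒ blocked
  2. alpha → eps ← theta ← phi — eps:collider[blocks]; theta:chain[blocks] ⇒ blocked
All paths are blocked; alpha ⊥ phi | {eta, gamma, theta} holds.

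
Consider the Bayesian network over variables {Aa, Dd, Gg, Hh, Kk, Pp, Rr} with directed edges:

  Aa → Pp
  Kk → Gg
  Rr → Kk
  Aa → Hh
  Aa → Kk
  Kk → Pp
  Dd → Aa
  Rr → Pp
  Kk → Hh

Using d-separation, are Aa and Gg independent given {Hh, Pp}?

No — Aa and Gg are not d-separated given {Hh, Pp}.

4 paths connect Aa and Gg; each must be blocked for d-separation to hold:
  1. Aa → Kk → Gg — Kk:chain[open] ⇒ active
  2. Aa → Hh ← Kk → Gg — Hh:collider[open]; Kk:fork[open] ⇒ active
  3. Aa → Pp ← Kk → Gg — Pp:collider[open]; Kk:fork[open] ⇒ active
  4. Aa → Pp ← Rr → Kk → Gg — Pp:collider[open]; Rr:fork[open]; Kk:chain[open] ⇒ active
Since the path Aa → Kk → Gg is active, Aa and Gg are not d-separated given {Hh, Pp}.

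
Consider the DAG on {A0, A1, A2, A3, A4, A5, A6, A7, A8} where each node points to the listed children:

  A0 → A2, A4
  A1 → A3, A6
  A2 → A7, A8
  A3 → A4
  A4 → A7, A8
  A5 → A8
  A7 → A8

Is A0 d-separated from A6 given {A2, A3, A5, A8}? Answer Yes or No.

Yes

5 paths connect A0 and A6; each must be blocked for d-separation to hold:
  1. A0 → A4 ← A3 ← A1 → A6 — A4:collider[open]; A3:chain[blocks]; A1:fork[open] ⇒ blocked
  2. A0 → A2 → A8 ← A4 ← A3 ← A1 → A6 — A2:chain[blocks]; A8:collider[open]; A4:chain[open]; A3:chain[blocks]; A1:fork[open] ⇒ blocked
  3. A0 → A2 → A8 ← A7 ← A4 ← A3 ← A1 → A6 — A2:chain[blocks]; A8:collider[open]; A7:chain[open]; A4:chain[open]; A3:chain[blocks]; A1:fork[open] ⇒ blocked
  4. A0 → A2 → A7 → A8 ← A4 ← A3 ← A1 → A6 — A2:chain[blocks]; A7:chain[open]; A8:collider[open]; A4:chain[open]; A3:chain[blocks]; A1:fork[open] ⇒ blocked
  5. A0 → A2 → A7 ← A4 ← A3 ← A1 → A6 — A2:chain[blocks]; A7:collider[open]; A4:chain[open]; A3:chain[blocks]; A1:fork[open] ⇒ blocked
All paths are blocked; A0 ⊥ A6 | {A2, A3, A5, A8} holds.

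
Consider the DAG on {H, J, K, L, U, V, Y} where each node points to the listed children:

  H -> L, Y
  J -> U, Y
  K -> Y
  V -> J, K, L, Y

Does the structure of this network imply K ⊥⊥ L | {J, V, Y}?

No

Enumerating the 6 paths from K to L and testing each for blocking by {J, V, Y}:
Path 1: K → Y ← J ← V → L
  J is a chain here and J is conditioned on, so the path is blocked at J.
Path 2: K → Y ← H → L
  Y is a collider and Y is conditioned on, which opens it; H is a fork and H is not conditioned on — no node blocks this path, so it is active.
Path 3: K → Y ← V → L
  V is a fork here and V is conditioned on, so the path is blocked at V.
Path 4: K ← V → Y ← H → L
  V is a fork here and V is conditioned on, so the path is blocked at V.
Path 5: K ← V → J → Y ← H → L
  V is a fork here and V is conditioned on, so the path is blocked at V.
Path 6: K ← V → L
  V is a fork here and V is conditioned on, so the path is blocked at V.
Because an active path exists, K and L are not d-separated.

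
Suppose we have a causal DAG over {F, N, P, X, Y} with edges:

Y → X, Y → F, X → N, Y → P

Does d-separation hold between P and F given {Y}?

The only undirected path from P to F is:
Path 1: P ← Y → F
  Y is a fork here and Y is conditioned on, so the path is blocked at Y.
Since every path is blocked, d-separation holds.

Yes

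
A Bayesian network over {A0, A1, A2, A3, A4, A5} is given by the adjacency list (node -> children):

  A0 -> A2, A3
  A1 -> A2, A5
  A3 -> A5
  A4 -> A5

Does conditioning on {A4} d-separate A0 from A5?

Enumerating the 2 paths from A0 to A5 and testing each for blocking by {A4}:
  1. A0 → A2 ← A1 → A5 — A2:collider[blocks]; A1:fork[open] ⇒ blocked
  2. A0 → A3 → A5 — A3:chain[open] ⇒ active
Because an active path exists, A0 and A5 are not d-separated.

No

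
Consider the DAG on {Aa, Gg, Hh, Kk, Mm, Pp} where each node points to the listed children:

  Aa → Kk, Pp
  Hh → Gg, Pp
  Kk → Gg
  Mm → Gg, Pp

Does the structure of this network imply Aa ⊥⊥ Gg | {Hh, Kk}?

There are 3 undirected paths between Aa and Gg; checking each against the conditioning set {Hh, Kk}:
Path 1: Aa → Pp ← Mm → Gg
  Pp is a collider here and neither Pp nor any of its descendants is conditioned on, so the collider stays closed — the path is blocked at Pp.
Path 2: Aa → Pp ← Hh → Gg
  Pp is a collider here and neither Pp nor any of its descendants is conditioned on, so the collider stays closed — the path is blocked at Pp.
Path 3: Aa → Kk → Gg
  Kk is a chain here and Kk is conditioned on, so the path is blocked at Kk.
Every path is blocked, so Aa and Gg are d-separated given {Hh, Kk}.

Yes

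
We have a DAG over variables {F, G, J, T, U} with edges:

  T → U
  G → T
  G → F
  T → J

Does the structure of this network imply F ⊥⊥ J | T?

There is one path between F and J:
Path 1: F ← G → T → J
  T is a chain here and T is conditioned on, so the path is blocked at T.
Since every path is blocked, d-separation holds.

Yes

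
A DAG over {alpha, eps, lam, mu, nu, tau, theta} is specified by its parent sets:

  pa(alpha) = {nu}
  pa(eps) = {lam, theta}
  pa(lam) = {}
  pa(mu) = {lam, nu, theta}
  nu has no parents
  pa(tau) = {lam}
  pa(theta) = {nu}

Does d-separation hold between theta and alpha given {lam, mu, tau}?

3 paths connect theta and alpha; each must be blocked for d-separation to hold:
Path 1: theta → eps ← lam → mu ← nu → alpha
  eps is a collider here and neither eps nor any of its descendants is conditioned on, so the collider stays closed — the path is blocked at eps.
Path 2: theta → mu ← nu → alpha
  mu is a collider and mu is conditioned on, which opens it; nu is a fork and nu is not conditioned on — no node blocks this path, so it is active.
Path 3: theta ← nu → alpha
  nu is a fork and nu is not conditioned on — no node blocks this path, so it is active.
At least one path is unblocked, so d-separation fails.

No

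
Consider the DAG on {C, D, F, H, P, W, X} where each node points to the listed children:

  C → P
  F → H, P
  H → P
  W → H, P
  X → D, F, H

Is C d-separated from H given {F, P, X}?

No

4 paths connect C and H; each must be blocked for d-separation to hold:
Path 1: C → P ← F → H
  F is a fork here and F is conditioned on, so the path is blocked at F.
Path 2: C → P ← F ← X → H
  F is a chain here and F is conditioned on, so the path is blocked at F.
Path 3: C → P ← H
  P is a collider and P is conditioned on, which opens it — no node blocks this path, so it is active.
Path 4: C → P ← W → H
  P is a collider and P is conditioned on, which opens it; W is a fork and W is not conditioned on — no node blocks this path, so it is active.
At least one path is unblocked, so d-separation fails.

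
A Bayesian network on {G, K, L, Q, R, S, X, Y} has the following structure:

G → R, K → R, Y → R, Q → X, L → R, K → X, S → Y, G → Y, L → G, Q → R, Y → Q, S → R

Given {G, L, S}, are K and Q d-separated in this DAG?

Yes — K and Q are d-separated given {G, L, S}.

Enumerating the 6 paths from K to Q and testing each for blocking by {G, L, S}:
Path 1: K → X ← Q
  X is a collider here and neither X nor any of its descendants is conditioned on, so the collider stays closed — the path is blocked at X.
Path 2: K → R ← S → Y → Q
  R is a collider here and neither R nor any of its descendants is conditioned on, so the collider stays closed — the path is blocked at R.
Path 3: K → R ← Y → Q
  R is a collider here and neither R nor any of its descendants is conditioned on, so the collider stays closed — the path is blocked at R.
Path 4: K → R ← G → Y → Q
  R is a collider here and neither R nor any of its descendants is conditioned on, so the collider stays closed — the path is blocked at R.
Path 5: K → R ← Q
  R is a collider here and neither R nor any of its descendants is conditioned on, so the collider stays closed — the path is blocked at R.
Path 6: K → R ← L → G → Y → Q
  R is a collider here and neither R nor any of its descendants is conditioned on, so the collider stays closed — the path is blocked at R.
Since every path is blocked, d-separation holds.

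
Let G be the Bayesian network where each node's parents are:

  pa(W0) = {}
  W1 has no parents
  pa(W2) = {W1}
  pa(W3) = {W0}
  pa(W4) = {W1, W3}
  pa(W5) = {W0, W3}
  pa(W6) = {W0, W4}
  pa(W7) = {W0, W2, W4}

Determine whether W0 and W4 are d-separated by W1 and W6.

No

There are 5 undirected paths between W0 and W4; checking each against the conditioning set {W1, W6}:
Path 1: W0 → W3 → W4
  W3 is a chain and W3 is not conditioned on — no node blocks this path, so it is active.
Path 2: W0 → W7 ← W2 ← W1 → W4
  W7 is a collider here and neither W7 nor any of its descendants is conditioned on, so the collider stays closed — the path is blocked at W7.
Path 3: W0 → W7 ← W4
  W7 is a collider here and neither W7 nor any of its descendants is conditioned on, so the collider stays closed — the path is blocked at W7.
Path 4: W0 → W5 ← W3 → W4
  W5 is a collider here and neither W5 nor any of its descendants is conditioned on, so the collider stays closed — the path is blocked at W5.
Path 5: W0 → W6 ← W4
  W6 is a collider and W6 is conditioned on, which opens it — no node blocks this path, so it is active.
Since the path W0 → W3 → W4 is active, W0 and W4 are not d-separated given {W1, W6}.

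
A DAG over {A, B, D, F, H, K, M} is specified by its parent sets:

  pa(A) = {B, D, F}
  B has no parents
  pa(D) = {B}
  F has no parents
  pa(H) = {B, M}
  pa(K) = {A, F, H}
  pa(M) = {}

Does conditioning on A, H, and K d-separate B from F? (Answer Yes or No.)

We examine all 6 paths between B and F:
Path 1: B → D → A → K ← F
  A is a chain here and A is conditioned on, so the path is blocked at A.
Path 2: B → D → A ← F
  D is a chain and D is not conditioned on; A is a collider and A is conditioned on, which opens it — no node blocks this path, so it is active.
Path 3: B → A → K ← F
  A is a chain here and A is conditioned on, so the path is blocked at A.
Path 4: B → A ← F
  A is a collider and A is conditioned on, which opens it — no node blocks this path, so it is active.
Path 5: B → H → K ← F
  H is a chain here and H is conditioned on, so the path is blocked at H.
Path 6: B → H → K ← A ← F
  H is a chain here and H is conditioned on, so the path is blocked at H.
Since the path B → D → A ← F is active, B and F are not d-separated given {A, H, K}.

No — B and F are not d-separated given {A, H, K}.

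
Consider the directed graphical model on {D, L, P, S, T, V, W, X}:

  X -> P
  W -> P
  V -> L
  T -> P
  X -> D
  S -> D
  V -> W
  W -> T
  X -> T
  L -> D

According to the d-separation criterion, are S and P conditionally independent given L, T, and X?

We examine all 6 paths between S and P:
Path 1: S → D ← X → T → P
  D is a collider here and neither D nor any of its descendants is conditioned on, so the collider stays closed — the path is blocked at D.
Path 2: S → D ← X → T ← W → P
  D is a collider here and neither D nor any of its descendants is conditioned on, so the collider stays closed — the path is blocked at D.
Path 3: S → D ← X → P
  D is a collider here and neither D nor any of its descendants is conditioned on, so the collider stays closed — the path is blocked at D.
Path 4: S → D ← L ← V → W → T ← X → P
  D is a collider here and neither D nor any of its descendants is conditioned on, so the collider stays closed — the path is blocked at D.
Path 5: S → D ← L ← V → W → T → P
  D is a collider here and neither D nor any of its descendants is conditioned on, so the collider stays closed — the path is blocked at D.
Path 6: S → D ← L ← V → W → P
  D is a collider here and neither D nor any of its descendants is conditioned on, so the collider stays closed — the path is blocked at D.
Since every path is blocked, d-separation holds.

Yes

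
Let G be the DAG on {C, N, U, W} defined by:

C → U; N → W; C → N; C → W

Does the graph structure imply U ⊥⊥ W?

We examine all 2 paths between U and W:
  1. U ← C → W — C:fork[open] ⇒ active
  2. U ← C → N → W — C:fork[open]; N:chain[open] ⇒ active
Since the path U ← C → W is active, U and W are not d-separated given ∅.

No — U and W are not d-separated given ∅.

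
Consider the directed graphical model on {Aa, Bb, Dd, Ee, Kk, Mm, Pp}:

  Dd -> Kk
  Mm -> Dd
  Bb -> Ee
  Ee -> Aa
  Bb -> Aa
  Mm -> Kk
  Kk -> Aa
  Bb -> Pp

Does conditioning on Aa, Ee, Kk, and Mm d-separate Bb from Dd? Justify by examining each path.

There are 4 undirected paths between Bb and Dd; checking each against the conditioning set {Aa, Ee, Kk, Mm}:
Path 1: Bb → Aa ← Kk ← Mm → Dd
  Kk is a chain here and Kk is conditioned on, so the path is blocked at Kk.
Path 2: Bb → Aa ← Kk ← Dd
  Kk is a chain here and Kk is conditioned on, so the path is blocked at Kk.
Path 3: Bb → Ee → Aa ← Kk ← Mm → Dd
  Ee is a chain here and Ee is conditioned on, so the path is blocked at Ee.
Path 4: Bb → Ee → Aa ← Kk ← Dd
  Ee is a chain here and Ee is conditioned on, so the path is blocked at Ee.
Every path is blocked, so Bb and Dd are d-separated given {Aa, Ee, Kk, Mm}.

Yes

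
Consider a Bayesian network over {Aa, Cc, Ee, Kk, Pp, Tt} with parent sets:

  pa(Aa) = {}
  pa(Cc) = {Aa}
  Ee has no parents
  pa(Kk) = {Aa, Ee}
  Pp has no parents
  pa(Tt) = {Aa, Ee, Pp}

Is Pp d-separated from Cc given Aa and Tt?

Yes — Pp and Cc are d-separated given {Aa, Tt}.

We examine all 2 paths between Pp and Cc:
Path 1: Pp → Tt ← Aa → Cc
  Aa is a fork here and Aa is conditioned on, so the path is blocked at Aa.
Path 2: Pp → Tt ← Ee → Kk ← Aa → Cc
  Kk is a collider here and neither Kk nor any of its descendants is conditioned on, so the collider stays closed — the path is blocked at Kk.
Every path is blocked, so Pp and Cc are d-separated given {Aa, Tt}.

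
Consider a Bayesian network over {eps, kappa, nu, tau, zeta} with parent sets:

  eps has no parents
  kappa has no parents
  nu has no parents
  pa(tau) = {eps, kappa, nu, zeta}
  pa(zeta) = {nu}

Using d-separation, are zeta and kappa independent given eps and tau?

No

2 paths connect zeta and kappa; each must be blocked for d-separation to hold:
Path 1: zeta ← nu → tau ← kappa
  nu is a fork and nu is not conditioned on; tau is a collider and tau is conditioned on, which opens it — no node blocks this path, so it is active.
Path 2: zeta → tau ← kappa
  tau is a collider and tau is conditioned on, which opens it — no node blocks this path, so it is active.
At least one path is unblocked, so d-separation fails.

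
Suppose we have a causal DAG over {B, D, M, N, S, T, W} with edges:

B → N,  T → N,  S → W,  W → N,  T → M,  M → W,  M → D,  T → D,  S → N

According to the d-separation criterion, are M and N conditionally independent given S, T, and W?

Enumerating the 4 paths from M to N and testing each for blocking by {S, T, W}:
Path 1: M → W → N
  W is a chain here and W is conditioned on, so the path is blocked at W.
Path 2: M → W ← S → N
  S is a fork here and S is conditioned on, so the path is blocked at S.
Path 3: M → D ← T → N
  D is a collider here and neither D nor any of its descendants is conditioned on, so the collider stays closed — the path is blocked at D.
Path 4: M ← T → N
  T is a fork here and T is conditioned on, so the path is blocked at T.
Since every path is blocked, d-separation holds.

Yes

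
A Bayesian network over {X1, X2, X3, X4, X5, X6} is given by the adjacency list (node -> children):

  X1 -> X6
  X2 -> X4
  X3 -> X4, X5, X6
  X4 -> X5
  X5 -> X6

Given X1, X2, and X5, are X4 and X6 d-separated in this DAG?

No — X4 and X6 are not d-separated given {X1, X2, X5}.

4 paths connect X4 and X6; each must be blocked for d-separation to hold:
  1. X4 ← X3 → X6 — X3:fork[open] ⇒ active
  2. X4 ← X3 → X5 → X6 — X3:fork[open]; X5:chain[blocks] ⇒ blocked
  3. X4 → X5 ← X3 → X6 — X5:collider[open]; X3:fork[open] ⇒ active
  4. X4 → X5 → X6 — X5:chain[blocks] ⇒ blocked
At least one path is unblocked, so d-separation fails.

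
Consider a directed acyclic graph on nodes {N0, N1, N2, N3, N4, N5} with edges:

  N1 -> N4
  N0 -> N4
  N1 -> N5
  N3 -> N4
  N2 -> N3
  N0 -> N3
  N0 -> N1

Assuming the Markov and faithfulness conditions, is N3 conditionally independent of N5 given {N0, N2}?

Yes

Enumerating the 4 paths from N3 to N5 and testing each for blocking by {N0, N2}:
Path 1: N3 → N4 ← N1 → N5
  N4 is a collider here and neither N4 nor any of its descendants is conditioned on, so the collider stays closed — the path is blocked at N4.
Path 2: N3 → N4 ← N0 → N1 → N5
  N4 is a collider here and neither N4 nor any of its descendants is conditioned on, so the collider stays closed — the path is blocked at N4.
Path 3: N3 ← N0 → N4 ← N1 → N5
  N0 is a fork here and N0 is conditioned on, so the path is blocked at N0.
Path 4: N3 ← N0 → N1 → N5
  N0 is a fork here and N0 is conditioned on, so the path is blocked at N0.
Every path is blocked, so N3 and N5 are d-separated given {N0, N2}.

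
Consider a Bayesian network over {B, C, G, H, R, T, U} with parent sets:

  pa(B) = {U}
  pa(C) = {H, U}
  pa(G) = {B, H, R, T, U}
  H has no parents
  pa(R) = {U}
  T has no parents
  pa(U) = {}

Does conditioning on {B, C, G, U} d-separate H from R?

6 paths connect H and R; each must be blocked for d-separation to hold:
  1. H → G ← B ← U → R — G:collider[open]; B:chain[blocks]; U:fork[blocks] ⇒ blocked
  2. H → G ← R — G:collider[open] ⇒ active
  3. H → G ← U → R — G:collider[open]; U:fork[blocks] ⇒ blocked
  4. H → C ← U → B → G ← R — C:collider[open]; U:fork[blocks]; B:chain[blocks]; G:collider[open] ⇒ blocked
  5. H → C ← U → R — C:collider[open]; U:fork[blocks] ⇒ blocked
  6. H → C ← U → G ← R — C:collider[open]; U:fork[blocks]; G:collider[open] ⇒ blocked
Since the path H → G ← R is active, H and R are not d-separated given {B, C, G, U}.

No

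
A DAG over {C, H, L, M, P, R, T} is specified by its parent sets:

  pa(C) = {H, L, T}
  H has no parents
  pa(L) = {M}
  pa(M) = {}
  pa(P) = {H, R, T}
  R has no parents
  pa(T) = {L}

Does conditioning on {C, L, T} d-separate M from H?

Yes

There are 4 undirected paths between M and H; checking each against the conditioning set {C, L, T}:
Path 1: M → L → T → P ← H
  L is a chain here and L is conditioned on, so the path is blocked at L.
Path 2: M → L → T → C ← H
  L is a chain here and L is conditioned on, so the path is blocked at L.
Path 3: M → L → C ← H
  L is a chain here and L is conditioned on, so the path is blocked at L.
Path 4: M → L → C ← T → P ← H
  L is a chain here and L is conditioned on, so the path is blocked at L.
All paths are blocked; M ⊥ H | {C, L, T} holds.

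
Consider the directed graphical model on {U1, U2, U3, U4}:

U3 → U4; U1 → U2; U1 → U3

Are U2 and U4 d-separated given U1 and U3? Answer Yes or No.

There is one path between U2 and U4:
Path 1: U2 ← U1 → U3 → U4
  U1 is a fork here and U1 is conditioned on, so the path is blocked at U1.
Since every path is blocked, d-separation holds.

Yes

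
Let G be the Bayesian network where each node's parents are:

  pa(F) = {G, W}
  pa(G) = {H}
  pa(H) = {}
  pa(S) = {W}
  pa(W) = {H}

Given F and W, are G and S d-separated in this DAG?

Yes

We examine all 2 paths between G and S:
Path 1: G ← H → W → S
  W is a chain here and W is conditioned on, so the path is blocked at W.
Path 2: G → F ← W → S
  W is a fork here and W is conditioned on, so the path is blocked at W.
Every path is blocked, so G and S are d-separated given {F, W}.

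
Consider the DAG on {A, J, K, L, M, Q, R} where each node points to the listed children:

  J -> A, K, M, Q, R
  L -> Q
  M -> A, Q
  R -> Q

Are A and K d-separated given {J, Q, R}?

Enumerating the 4 paths from A to K and testing each for blocking by {J, Q, R}:
Path 1: A ← M ← J → K
  J is a fork here and J is conditioned on, so the path is blocked at J.
Path 2: A ← M → Q ← J → K
  J is a fork here and J is conditioned on, so the path is blocked at J.
Path 3: A ← M → Q ← R ← J → K
  R is a chain here and R is conditioned on, so the path is blocked at R.
Path 4: A ← J → K
  J is a fork here and J is conditioned on, so the path is blocked at J.
All paths are blocked; A ⊥ K | {J, Q, R} holds.

Yes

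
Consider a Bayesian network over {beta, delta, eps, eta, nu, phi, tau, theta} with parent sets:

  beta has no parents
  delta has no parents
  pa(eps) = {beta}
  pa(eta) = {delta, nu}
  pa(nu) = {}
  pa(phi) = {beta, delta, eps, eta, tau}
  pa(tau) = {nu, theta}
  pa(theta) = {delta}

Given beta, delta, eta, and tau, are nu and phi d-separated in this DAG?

There are 6 undirected paths between nu and phi; checking each against the conditioning set {beta, delta, eta, tau}:
  1. nu → tau ← theta ← delta → phi — tau:collider[open]; theta:chain[open]; delta:fork[blocks] ⇒ blocked
  2. nu → tau ← theta ← delta → eta → phi — tau:collider[open]; theta:chain[open]; delta:fork[blocks]; eta:chain[blocks] ⇒ blocked
  3. nu → tau → phi — tau:chain[blocks] ⇒ blocked
  4. nu → eta ← delta → theta → tau → phi — eta:collider[open]; delta:fork[blocks]; theta:chain[open]; tau:chain[blocks] ⇒ blocked
  5. nu → eta ← delta → phi — eta:collider[open]; delta:fork[blocks] ⇒ blocked
  6. nu → eta → phi — eta:chain[blocks] ⇒ blocked
Every path is blocked, so nu and phi are d-separated given {beta, delta, eta, tau}.

Yes — nu and phi are d-separated given {beta, delta, eta, tau}.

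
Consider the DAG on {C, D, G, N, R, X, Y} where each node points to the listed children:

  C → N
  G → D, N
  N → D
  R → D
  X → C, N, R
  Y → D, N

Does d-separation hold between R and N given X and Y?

Yes

We examine all 5 paths between R and N:
  1. R ← X → C → N — X:fork[blocks]; C:chain[open] ⇒ blocked
  2. R ← X → N — X:fork[blocks] ⇒ blocked
  3. R → D ← G → N — D:collider[blocks]; G:fork[open] ⇒ blocked
  4. R → D ← Y → N — D:collider[blocks]; Y:fork[blocks] ⇒ blocked
  5. R → D ← N — D:collider[blocks] ⇒ blocked
Every path is blocked, so R and N are d-separated given {X, Y}.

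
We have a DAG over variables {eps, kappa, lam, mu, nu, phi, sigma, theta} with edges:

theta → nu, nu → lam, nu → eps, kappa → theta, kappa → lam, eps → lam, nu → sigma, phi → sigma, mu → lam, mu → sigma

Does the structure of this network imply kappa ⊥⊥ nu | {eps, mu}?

There are 4 undirected paths between kappa and nu; checking each against the conditioning set {eps, mu}:
  1. kappa → lam ← mu → sigma ← nu — lam:collider[blocks]; mu:fork[blocks]; sigma:collider[blocks] ⇒ blocked
  2. kappa → lam ← nu — lam:collider[blocks] ⇒ blocked
  3. kappa → lam ← eps ← nu — lam:collider[blocks]; eps:chain[blocks] ⇒ blocked
  4. kappa → theta → nu — theta:chain[open] ⇒ active
At least one path is unblocked, so d-separation fails.

No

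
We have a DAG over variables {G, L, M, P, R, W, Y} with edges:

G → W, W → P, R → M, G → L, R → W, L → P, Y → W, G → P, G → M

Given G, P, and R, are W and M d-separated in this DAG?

4 paths connect W and M; each must be blocked for d-separation to hold:
Path 1: W → P ← L ← G → M
  G is a fork here and G is conditioned on, so the path is blocked at G.
Path 2: W → P ← G → M
  G is a fork here and G is conditioned on, so the path is blocked at G.
Path 3: W ← R → M
  R is a fork here and R is conditioned on, so the path is blocked at R.
Path 4: W ← G → M
  G is a fork here and G is conditioned on, so the path is blocked at G.
All paths are blocked; W ⊥ M | {G, P, R} holds.

Yes — W and M are d-separated given {G, P, R}.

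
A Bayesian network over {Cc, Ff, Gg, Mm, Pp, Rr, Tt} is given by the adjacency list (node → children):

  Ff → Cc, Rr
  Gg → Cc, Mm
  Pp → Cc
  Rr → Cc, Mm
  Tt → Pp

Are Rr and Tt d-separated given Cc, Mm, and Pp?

We examine all 3 paths between Rr and Tt:
  1. Rr ← Ff → Cc ← Pp ← Tt — Ff:fork[open]; Cc:collider[open]; Pp:chain[blocks] ⇒ blocked
  2. Rr → Cc ← Pp ← Tt — Cc:collider[open]; Pp:chain[blocks] ⇒ blocked
  3. Rr → Mm ← Gg → Cc ← Pp ← Tt — Mm:collider[open]; Gg:fork[open]; Cc:collider[open]; Pp:chain[blocks] ⇒ blocked
All paths are blocked; Rr ⊥ Tt | {Cc, Mm, Pp} holds.

Yes — Rr and Tt are d-separated given {Cc, Mm, Pp}.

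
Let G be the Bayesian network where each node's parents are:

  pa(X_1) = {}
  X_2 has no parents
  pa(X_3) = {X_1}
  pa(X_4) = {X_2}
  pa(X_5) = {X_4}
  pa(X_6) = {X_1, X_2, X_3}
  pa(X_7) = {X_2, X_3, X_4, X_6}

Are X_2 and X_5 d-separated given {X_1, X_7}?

No — X_2 and X_5 are not d-separated given {X_1, X_7}.

There are 5 undirected paths between X_2 and X_5; checking each against the conditioning set {X_1, X_7}:
Path 1: X_2 → X_4 → X_5
  X_4 is a chain and X_4 is not conditioned on — no node blocks this path, so it is active.
Path 2: X_2 → X_7 ← X_4 → X_5
  X_7 is a collider and X_7 is conditioned on, which opens it; X_4 is a fork and X_4 is not conditioned on — no node blocks this path, so it is active.
Path 3: X_2 → X_6 ← X_1 → X_3 → X_7 ← X_4 → X_5
  X_1 is a fork here and X_1 is conditioned on, so the path is blocked at X_1.
Path 4: X_2 → X_6 → X_7 ← X_4 → X_5
  X_6 is a chain and X_6 is not conditioned on; X_7 is a collider and X_7 is conditioned on, which opens it; X_4 is a fork and X_4 is not conditioned on — no node blocks this path, so it is active.
Path 5: X_2 → X_6 ← X_3 → X_7 ← X_4 → X_5
  X_6 is a collider and its descendant X_7 is conditioned on, which opens it; X_3 is a fork and X_3 is not conditioned on; X_7 is a collider and X_7 is conditioned on, which opens it; X_4 is a fork and X_4 is not conditioned on — no node blocks this path, so it is active.
At least one path is unblocked, so d-separation fails.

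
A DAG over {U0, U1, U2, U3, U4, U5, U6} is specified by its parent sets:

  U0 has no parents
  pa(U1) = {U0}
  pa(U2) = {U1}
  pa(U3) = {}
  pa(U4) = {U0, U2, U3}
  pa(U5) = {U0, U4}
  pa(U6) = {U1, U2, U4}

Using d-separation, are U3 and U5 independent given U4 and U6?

No

Enumerating the 6 paths from U3 to U5 and testing each for blocking by {U4, U6}:
Path 1: U3 → U4 ← U2 ← U1 ← U0 → U5
  U4 is a collider and U4 is conditioned on, which opens it; U2 is a chain and U2 is not conditioned on; U1 is a chain and U1 is not conditioned on; U0 is a fork and U0 is not conditioned on — no node blocks this path, so it is active.
Path 2: U3 → U4 ← U2 → U6 ← U1 ← U0 → U5
  U4 is a collider and U4 is conditioned on, which opens it; U2 is a fork and U2 is not conditioned on; U6 is a collider and U6 is conditioned on, which opens it; U1 is a chain and U1 is not conditioned on; U0 is a fork and U0 is not conditioned on — no node blocks this path, so it is active.
Path 3: U3 → U4 → U5
  U4 is a chain here and U4 is conditioned on, so the path is blocked at U4.
Path 4: U3 → U4 → U6 ← U2 ← U1 ← U0 → U5
  U4 is a chain here and U4 is conditioned on, so the path is blocked at U4.
Path 5: U3 → U4 → U6 ← U1 ← U0 → U5
  U4 is a chain here and U4 is conditioned on, so the path is blocked at U4.
Path 6: U3 → U4 ← U0 → U5
  U4 is a collider and U4 is conditioned on, which opens it; U0 is a fork and U0 is not conditioned on — no node blocks this path, so it is active.
Since the path U3 → U4 ← U2 ← U1 ← U0 → U5 is active, U3 and U5 are not d-separated given {U4, U6}.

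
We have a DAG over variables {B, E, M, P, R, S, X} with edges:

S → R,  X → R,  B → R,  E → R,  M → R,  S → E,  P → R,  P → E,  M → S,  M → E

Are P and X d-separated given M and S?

Yes

There are 6 undirected paths between P and X; checking each against the conditioning set {M, S}:
Path 1: P → E ← S ← M → R ← X
  E is a collider here and neither E nor any of its descendants is conditioned on, so the collider stays closed — the path is blocked at E.
Path 2: P → E ← S → R ← X
  E is a collider here and neither E nor any of its descendants is conditioned on, so the collider stays closed — the path is blocked at E.
Path 3: P → E ← M → S → R ← X
  E is a collider here and neither E nor any of its descendants is conditioned on, so the collider stays closed — the path is blocked at E.
Path 4: P → E ← M → R ← X
  E is a collider here and neither E nor any of its descendants is conditioned on, so the collider stays closed — the path is blocked at E.
Path 5: P → E → R ← X
  R is a collider here and neither R nor any of its descendants is conditioned on, so the collider stays closed — the path is blocked at R.
Path 6: P → R ← X
  R is a collider here and neither R nor any of its descendants is conditioned on, so the collider stays closed — the path is blocked at R.
Every path is blocked, so P and X are d-separated given {M, S}.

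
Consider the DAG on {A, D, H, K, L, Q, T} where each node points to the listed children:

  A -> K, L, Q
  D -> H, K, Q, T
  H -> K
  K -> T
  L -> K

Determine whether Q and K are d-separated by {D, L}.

Enumerating the 5 paths from Q to K and testing each for blocking by {D, L}:
Path 1: Q ← A → K
  A is a fork and A is not conditioned on — no node blocks this path, so it is active.
Path 2: Q ← A → L → K
  L is a chain here and L is conditioned on, so the path is blocked at L.
Path 3: Q ← D → K
  D is a fork here and D is conditioned on, so the path is blocked at D.
Path 4: Q ← D → T ← K
  D is a fork here and D is conditioned on, so the path is blocked at D.
Path 5: Q ← D → H → K
  D is a fork here and D is conditioned on, so the path is blocked at D.
Since the path Q ← A → K is active, Q and K are not d-separated given {D, L}.

No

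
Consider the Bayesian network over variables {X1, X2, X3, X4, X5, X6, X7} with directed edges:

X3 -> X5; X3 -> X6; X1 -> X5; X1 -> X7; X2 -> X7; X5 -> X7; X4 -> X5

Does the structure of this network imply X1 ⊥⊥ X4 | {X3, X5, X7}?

No

We examine all 2 paths between X1 and X4:
Path 1: X1 → X7 ← X5 ← X4
  X5 is a chain here and X5 is conditioned on, so the path is blocked at X5.
Path 2: X1 → X5 ← X4
  X5 is a collider and X5 is conditioned on, which opens it — no node blocks this path, so it is active.
Since the path X1 → X5 ← X4 is active, X1 and X4 are not d-separated given {X3, X5, X7}.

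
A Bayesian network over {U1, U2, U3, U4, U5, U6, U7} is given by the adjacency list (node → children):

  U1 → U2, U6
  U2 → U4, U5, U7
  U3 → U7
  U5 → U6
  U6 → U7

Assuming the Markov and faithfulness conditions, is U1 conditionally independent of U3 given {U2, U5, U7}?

Enumerating the 4 paths from U1 to U3 and testing each for blocking by {U2, U5, U7}:
Path 1: U1 → U6 ← U5 ← U2 → U7 ← U3
  U5 is a chain here and U5 is conditioned on, so the path is blocked at U5.
Path 2: U1 → U6 → U7 ← U3
  U6 is a chain and U6 is not conditioned on; U7 is a collider and U7 is conditioned on, which opens it — no node blocks this path, so it is active.
Path 3: U1 → U2 → U5 → U6 → U7 ← U3
  U2 is a chain here and U2 is conditioned on, so the path is blocked at U2.
Path 4: U1 → U2 → U7 ← U3
  U2 is a chain here and U2 is conditioned on, so the path is blocked at U2.
At least one path is unblocked, so d-separation fails.

No — U1 and U3 are not d-separated given {U2, U5, U7}.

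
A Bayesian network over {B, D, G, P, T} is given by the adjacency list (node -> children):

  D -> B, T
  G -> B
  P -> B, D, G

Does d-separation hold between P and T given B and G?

There are 3 undirected paths between P and T; checking each against the conditioning set {B, G}:
  1. P → G → B ← D → T — G:chain[blocks]; B:collider[open]; D:fork[open] ⇒ blocked
  2. P → D → T — D:chain[open] ⇒ active
  3. P → B ← D → T — B:collider[open]; D:fork[open] ⇒ active
At least one path is unblocked, so d-separation fails.

No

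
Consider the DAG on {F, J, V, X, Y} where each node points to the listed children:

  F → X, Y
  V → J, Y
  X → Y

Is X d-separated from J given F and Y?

2 paths connect X and J; each must be blocked for d-separation to hold:
Path 1: X ← F → Y ← V → J
  F is a fork here and F is conditioned on, so the path is blocked at F.
Path 2: X → Y ← V → J
  Y is a collider and Y is conditioned on, which opens it; V is a fork and V is not conditioned on — no node blocks this path, so it is active.
Because an active path exists, X and J are not d-separated.

No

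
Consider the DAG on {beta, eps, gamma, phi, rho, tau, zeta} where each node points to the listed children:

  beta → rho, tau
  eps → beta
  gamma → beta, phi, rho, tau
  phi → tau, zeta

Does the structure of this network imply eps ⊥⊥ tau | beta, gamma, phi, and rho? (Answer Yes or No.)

Enumerating the 5 paths from eps to tau and testing each for blocking by {beta, gamma, phi, rho}:
Path 1: eps → beta → rho ← gamma → tau
  beta is a chain here and beta is conditioned on, so the path is blocked at beta.
Path 2: eps → beta → rho ← gamma → phi → tau
  beta is a chain here and beta is conditioned on, so the path is blocked at beta.
Path 3: eps → beta → tau
  beta is a chain here and beta is conditioned on, so the path is blocked at beta.
Path 4: eps → beta ← gamma → tau
  gamma is a fork here and gamma is conditioned on, so the path is blocked at gamma.
Path 5: eps → beta ← gamma → phi → tau
  gamma is a fork here and gamma is conditioned on, so the path is blocked at gamma.
Since every path is blocked, d-separation holds.

Yes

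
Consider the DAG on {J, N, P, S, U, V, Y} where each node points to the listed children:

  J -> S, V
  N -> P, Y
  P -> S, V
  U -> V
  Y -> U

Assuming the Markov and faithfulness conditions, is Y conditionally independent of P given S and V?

There are 3 undirected paths between Y and P; checking each against the conditioning set {S, V}:
Path 1: Y ← N → P
  N is a fork and N is not conditioned on — no node blocks this path, so it is active.
Path 2: Y → U → V ← P
  U is a chain and U is not conditioned on; V is a collider and V is conditioned on, which opens it — no node blocks this path, so it is active.
Path 3: Y → U → V ← J → S ← P
  U is a chain and U is not conditioned on; V is a collider and V is conditioned on, which opens it; J is a fork and J is not conditioned on; S is a collider and S is conditioned on, which opens it — no node blocks this path, so it is active.
At least one path is unblocked, so d-separation fails.

No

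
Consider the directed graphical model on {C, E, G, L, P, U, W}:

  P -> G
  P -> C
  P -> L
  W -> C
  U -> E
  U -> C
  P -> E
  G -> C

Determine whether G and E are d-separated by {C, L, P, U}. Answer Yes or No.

Yes — G and E are d-separated given {C, L, P, U}.

We examine all 4 paths between G and E:
  1. G ← P → E — P:fork[blocks] ⇒ blocked
  2. G ← P → C ← U → E — P:fork[blocks]; C:collider[open]; U:fork[blocks] ⇒ blocked
  3. G → C ← P → E — C:collider[open]; P:fork[blocks] ⇒ blocked
  4. G → C ← U → E — C:collider[open]; U:fork[blocks] ⇒ blocked
Since every path is blocked, d-separation holds.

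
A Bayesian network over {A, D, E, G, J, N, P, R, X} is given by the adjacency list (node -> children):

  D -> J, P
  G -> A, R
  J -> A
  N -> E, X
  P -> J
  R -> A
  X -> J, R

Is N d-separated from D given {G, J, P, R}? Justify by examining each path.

6 paths connect N and D; each must be blocked for d-separation to hold:
Path 1: N → X → R ← G → A ← J ← D
  G is a fork here and G is conditioned on, so the path is blocked at G.
Path 2: N → X → R ← G → A ← J ← P ← D
  G is a fork here and G is conditioned on, so the path is blocked at G.
Path 3: N → X → R → A ← J ← D
  R is a chain here and R is conditioned on, so the path is blocked at R.
Path 4: N → X → R → A ← J ← P ← D
  R is a chain here and R is conditioned on, so the path is blocked at R.
Path 5: N → X → J ← D
  X is a chain and X is not conditioned on; J is a collider and J is conditioned on, which opens it — no node blocks this path, so it is active.
Path 6: N → X → J ← P ← D
  P is a chain here and P is conditioned on, so the path is blocked at P.
Since the path N → X → J ← D is active, N and D are not d-separated given {G, J, P, R}.

No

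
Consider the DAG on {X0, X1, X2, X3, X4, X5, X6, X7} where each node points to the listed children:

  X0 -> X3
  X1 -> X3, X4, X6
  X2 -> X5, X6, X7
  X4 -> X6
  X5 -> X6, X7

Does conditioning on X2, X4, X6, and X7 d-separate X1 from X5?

No — X1 and X5 are not d-separated given {X2, X4, X6, X7}.

Enumerating the 6 paths from X1 to X5 and testing each for blocking by {X2, X4, X6, X7}:
Path 1: X1 → X4 → X6 ← X5
  X4 is a chain here and X4 is conditioned on, so the path is blocked at X4.
Path 2: X1 → X4 → X6 ← X2 → X5
  X4 is a chain here and X4 is conditioned on, so the path is blocked at X4.
Path 3: X1 → X4 → X6 ← X2 → X7 ← X5
  X4 is a chain here and X4 is conditioned on, so the path is blocked at X4.
Path 4: X1 → X6 ← X5
  X6 is a collider and X6 is conditioned on, which opens it — no node blocks this path, so it is active.
Path 5: X1 → X6 ← X2 → X5
  X2 is a fork here and X2 is conditioned on, so the path is blocked at X2.
Path 6: X1 → X6 ← X2 → X7 ← X5
  X2 is a fork here and X2 is conditioned on, so the path is blocked at X2.
At least one path is unblocked, so d-separation fails.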